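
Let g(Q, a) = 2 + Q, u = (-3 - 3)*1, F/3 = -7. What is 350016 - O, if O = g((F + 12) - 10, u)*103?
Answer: 351767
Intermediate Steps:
F = -21 (F = 3*(-7) = -21)
u = -6 (u = -6*1 = -6)
O = -1751 (O = (2 + ((-21 + 12) - 10))*103 = (2 + (-9 - 10))*103 = (2 - 19)*103 = -17*103 = -1751)
350016 - O = 350016 - 1*(-1751) = 350016 + 1751 = 351767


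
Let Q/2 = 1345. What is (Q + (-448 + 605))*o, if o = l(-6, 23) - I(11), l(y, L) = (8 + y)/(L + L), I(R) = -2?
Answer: 133809/23 ≈ 5817.8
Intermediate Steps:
Q = 2690 (Q = 2*1345 = 2690)
l(y, L) = (8 + y)/(2*L) (l(y, L) = (8 + y)/((2*L)) = (8 + y)*(1/(2*L)) = (8 + y)/(2*L))
o = 47/23 (o = (1/2)*(8 - 6)/23 - 1*(-2) = (1/2)*(1/23)*2 + 2 = 1/23 + 2 = 47/23 ≈ 2.0435)
(Q + (-448 + 605))*o = (2690 + (-448 + 605))*(47/23) = (2690 + 157)*(47/23) = 2847*(47/23) = 133809/23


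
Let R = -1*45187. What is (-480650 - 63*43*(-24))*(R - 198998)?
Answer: 101491588290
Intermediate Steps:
R = -45187
(-480650 - 63*43*(-24))*(R - 198998) = (-480650 - 63*43*(-24))*(-45187 - 198998) = (-480650 - 2709*(-24))*(-244185) = (-480650 + 65016)*(-244185) = -415634*(-244185) = 101491588290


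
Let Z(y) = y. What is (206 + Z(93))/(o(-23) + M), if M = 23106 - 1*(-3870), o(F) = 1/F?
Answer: 6877/620447 ≈ 0.011084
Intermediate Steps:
M = 26976 (M = 23106 + 3870 = 26976)
(206 + Z(93))/(o(-23) + M) = (206 + 93)/(1/(-23) + 26976) = 299/(-1/23 + 26976) = 299/(620447/23) = 299*(23/620447) = 6877/620447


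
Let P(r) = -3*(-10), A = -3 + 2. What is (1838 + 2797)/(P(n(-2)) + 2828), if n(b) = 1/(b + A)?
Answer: 4635/2858 ≈ 1.6218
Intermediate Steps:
A = -1
n(b) = 1/(-1 + b) (n(b) = 1/(b - 1) = 1/(-1 + b))
P(r) = 30
(1838 + 2797)/(P(n(-2)) + 2828) = (1838 + 2797)/(30 + 2828) = 4635/2858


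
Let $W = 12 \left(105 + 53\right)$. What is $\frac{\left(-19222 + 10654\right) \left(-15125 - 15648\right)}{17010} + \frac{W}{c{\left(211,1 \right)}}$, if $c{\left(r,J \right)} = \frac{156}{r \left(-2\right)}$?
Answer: $\frac{18202072}{1755} \approx 10372.0$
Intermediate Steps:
$c{\left(r,J \right)} = - \frac{78}{r}$ ($c{\left(r,J \right)} = \frac{156}{\left(-2\right) r} = 156 \left(- \frac{1}{2 r}\right) = - \frac{78}{r}$)
$W = 1896$ ($W = 12 \cdot 158 = 1896$)
$\frac{\left(-19222 + 10654\right) \left(-15125 - 15648\right)}{17010} + \frac{W}{c{\left(211,1 \right)}} = \frac{\left(-19222 + 10654\right) \left(-15125 - 15648\right)}{17010} + \frac{1896}{\left(-78\right) \frac{1}{211}} = \left(-8568\right) \left(-30773\right) \frac{1}{17010} + \frac{1896}{\left(-78\right) \frac{1}{211}} = 263663064 \cdot \frac{1}{17010} + \frac{1896}{- \frac{78}{211}} = \frac{2092564}{135} + 1896 \left(- \frac{211}{78}\right) = \frac{2092564}{135} - \frac{66676}{13} = \frac{18202072}{1755}$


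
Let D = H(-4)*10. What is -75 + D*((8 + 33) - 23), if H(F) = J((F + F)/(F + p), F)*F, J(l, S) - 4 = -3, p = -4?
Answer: -795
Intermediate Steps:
J(l, S) = 1 (J(l, S) = 4 - 3 = 1)
H(F) = F (H(F) = 1*F = F)
D = -40 (D = -4*10 = -40)
-75 + D*((8 + 33) - 23) = -75 - 40*((8 + 33) - 23) = -75 - 40*(41 - 23) = -75 - 40*18 = -75 - 720 = -795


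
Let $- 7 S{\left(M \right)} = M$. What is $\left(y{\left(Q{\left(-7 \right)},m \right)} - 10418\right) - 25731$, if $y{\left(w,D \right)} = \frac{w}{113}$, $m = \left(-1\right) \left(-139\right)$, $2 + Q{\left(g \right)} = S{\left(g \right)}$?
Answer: $- \frac{4084838}{113} \approx -36149.0$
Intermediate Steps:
$S{\left(M \right)} = - \frac{M}{7}$
$Q{\left(g \right)} = -2 - \frac{g}{7}$
$m = 139$
$y{\left(w,D \right)} = \frac{w}{113}$ ($y{\left(w,D \right)} = w \frac{1}{113} = \frac{w}{113}$)
$\left(y{\left(Q{\left(-7 \right)},m \right)} - 10418\right) - 25731 = \left(\frac{-2 - -1}{113} - 10418\right) - 25731 = \left(\frac{-2 + 1}{113} - 10418\right) - 25731 = \left(\frac{1}{113} \left(-1\right) - 10418\right) - 25731 = \left(- \frac{1}{113} - 10418\right) - 25731 = - \frac{1177235}{113} - 25731 = - \frac{4084838}{113}$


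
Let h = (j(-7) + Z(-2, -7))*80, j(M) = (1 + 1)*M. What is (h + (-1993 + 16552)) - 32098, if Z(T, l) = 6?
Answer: -18179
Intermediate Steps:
j(M) = 2*M
h = -640 (h = (2*(-7) + 6)*80 = (-14 + 6)*80 = -8*80 = -640)
(h + (-1993 + 16552)) - 32098 = (-640 + (-1993 + 16552)) - 32098 = (-640 + 14559) - 32098 = 13919 - 32098 = -18179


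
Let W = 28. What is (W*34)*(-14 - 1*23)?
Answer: -35224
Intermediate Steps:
(W*34)*(-14 - 1*23) = (28*34)*(-14 - 1*23) = 952*(-14 - 23) = 952*(-37) = -35224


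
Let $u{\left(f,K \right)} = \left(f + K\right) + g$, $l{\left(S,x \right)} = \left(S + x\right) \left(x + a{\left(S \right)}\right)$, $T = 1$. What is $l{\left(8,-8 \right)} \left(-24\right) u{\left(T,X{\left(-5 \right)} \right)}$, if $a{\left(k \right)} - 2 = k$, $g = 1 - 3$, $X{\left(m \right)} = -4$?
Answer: $0$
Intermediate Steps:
$g = -2$ ($g = 1 - 3 = -2$)
$a{\left(k \right)} = 2 + k$
$l{\left(S,x \right)} = \left(S + x\right) \left(2 + S + x\right)$ ($l{\left(S,x \right)} = \left(S + x\right) \left(x + \left(2 + S\right)\right) = \left(S + x\right) \left(2 + S + x\right)$)
$u{\left(f,K \right)} = -2 + K + f$ ($u{\left(f,K \right)} = \left(f + K\right) - 2 = \left(K + f\right) - 2 = -2 + K + f$)
$l{\left(8,-8 \right)} \left(-24\right) u{\left(T,X{\left(-5 \right)} \right)} = \left(\left(-8\right)^{2} + 8 \left(-8\right) + 8 \left(2 + 8\right) - 8 \left(2 + 8\right)\right) \left(-24\right) \left(-2 - 4 + 1\right) = \left(64 - 64 + 8 \cdot 10 - 80\right) \left(-24\right) \left(-5\right) = \left(64 - 64 + 80 - 80\right) \left(-24\right) \left(-5\right) = 0 \left(-24\right) \left(-5\right) = 0 \left(-5\right) = 0$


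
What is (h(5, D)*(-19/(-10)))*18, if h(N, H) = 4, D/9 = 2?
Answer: 684/5 ≈ 136.80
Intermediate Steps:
D = 18 (D = 9*2 = 18)
(h(5, D)*(-19/(-10)))*18 = (4*(-19/(-10)))*18 = (4*(-19*(-1/10)))*18 = (4*(19/10))*18 = (38/5)*18 = 684/5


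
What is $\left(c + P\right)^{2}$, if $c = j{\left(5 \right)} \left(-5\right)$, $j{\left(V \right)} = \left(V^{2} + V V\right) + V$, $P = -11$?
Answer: $81796$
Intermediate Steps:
$j{\left(V \right)} = V + 2 V^{2}$ ($j{\left(V \right)} = \left(V^{2} + V^{2}\right) + V = 2 V^{2} + V = V + 2 V^{2}$)
$c = -275$ ($c = 5 \left(1 + 2 \cdot 5\right) \left(-5\right) = 5 \left(1 + 10\right) \left(-5\right) = 5 \cdot 11 \left(-5\right) = 55 \left(-5\right) = -275$)
$\left(c + P\right)^{2} = \left(-275 - 11\right)^{2} = \left(-286\right)^{2} = 81796$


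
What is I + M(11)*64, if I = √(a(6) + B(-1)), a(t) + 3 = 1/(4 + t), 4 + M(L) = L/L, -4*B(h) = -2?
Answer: -192 + 2*I*√15/5 ≈ -192.0 + 1.5492*I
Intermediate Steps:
B(h) = ½ (B(h) = -¼*(-2) = ½)
M(L) = -3 (M(L) = -4 + L/L = -4 + 1 = -3)
a(t) = -3 + 1/(4 + t)
I = 2*I*√15/5 (I = √((-11 - 3*6)/(4 + 6) + ½) = √((-11 - 18)/10 + ½) = √((⅒)*(-29) + ½) = √(-29/10 + ½) = √(-12/5) = 2*I*√15/5 ≈ 1.5492*I)
I + M(11)*64 = 2*I*√15/5 - 3*64 = 2*I*√15/5 - 192 = -192 + 2*I*√15/5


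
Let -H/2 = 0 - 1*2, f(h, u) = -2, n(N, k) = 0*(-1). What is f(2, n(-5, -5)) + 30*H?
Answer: 118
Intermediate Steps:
n(N, k) = 0
H = 4 (H = -2*(0 - 1*2) = -2*(0 - 2) = -2*(-2) = 4)
f(2, n(-5, -5)) + 30*H = -2 + 30*4 = -2 + 120 = 118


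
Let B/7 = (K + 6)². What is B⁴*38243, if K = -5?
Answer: 91821443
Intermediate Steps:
B = 7 (B = 7*(-5 + 6)² = 7*1² = 7*1 = 7)
B⁴*38243 = 7⁴*38243 = 2401*38243 = 91821443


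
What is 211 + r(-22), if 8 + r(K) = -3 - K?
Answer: 222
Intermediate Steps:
r(K) = -11 - K (r(K) = -8 + (-3 - K) = -11 - K)
211 + r(-22) = 211 + (-11 - 1*(-22)) = 211 + (-11 + 22) = 211 + 11 = 222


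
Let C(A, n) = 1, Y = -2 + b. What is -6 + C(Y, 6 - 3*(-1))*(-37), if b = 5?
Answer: -43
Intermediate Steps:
Y = 3 (Y = -2 + 5 = 3)
-6 + C(Y, 6 - 3*(-1))*(-37) = -6 + 1*(-37) = -6 - 37 = -43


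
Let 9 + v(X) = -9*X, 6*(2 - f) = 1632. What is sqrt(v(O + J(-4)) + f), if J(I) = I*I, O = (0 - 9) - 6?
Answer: 12*I*sqrt(2) ≈ 16.971*I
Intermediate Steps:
f = -270 (f = 2 - 1/6*1632 = 2 - 272 = -270)
O = -15 (O = -9 - 6 = -15)
J(I) = I**2
v(X) = -9 - 9*X
sqrt(v(O + J(-4)) + f) = sqrt((-9 - 9*(-15 + (-4)**2)) - 270) = sqrt((-9 - 9*(-15 + 16)) - 270) = sqrt((-9 - 9*1) - 270) = sqrt((-9 - 9) - 270) = sqrt(-18 - 270) = sqrt(-288) = 12*I*sqrt(2)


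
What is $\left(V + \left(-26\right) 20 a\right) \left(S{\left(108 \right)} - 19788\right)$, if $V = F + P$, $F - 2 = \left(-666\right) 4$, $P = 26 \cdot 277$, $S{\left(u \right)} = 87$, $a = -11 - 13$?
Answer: $-335311020$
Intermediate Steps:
$a = -24$
$P = 7202$
$F = -2662$ ($F = 2 - 2664 = -2662$)
$V = 4540$ ($V = -2662 + 7202 = 4540$)
$\left(V + \left(-26\right) 20 a\right) \left(S{\left(108 \right)} - 19788\right) = \left(4540 + \left(-26\right) 20 \left(-24\right)\right) \left(87 - 19788\right) = \left(4540 - -12480\right) \left(-19701\right) = \left(4540 + 12480\right) \left(-19701\right) = 17020 \left(-19701\right) = -335311020$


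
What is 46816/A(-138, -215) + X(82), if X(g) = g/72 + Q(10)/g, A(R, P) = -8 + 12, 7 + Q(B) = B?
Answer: 17276839/1476 ≈ 11705.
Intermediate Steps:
Q(B) = -7 + B
A(R, P) = 4
X(g) = 3/g + g/72 (X(g) = g/72 + (-7 + 10)/g = g*(1/72) + 3/g = g/72 + 3/g = 3/g + g/72)
46816/A(-138, -215) + X(82) = 46816/4 + (3/82 + (1/72)*82) = 46816*(¼) + (3*(1/82) + 41/36) = 11704 + (3/82 + 41/36) = 11704 + 1735/1476 = 17276839/1476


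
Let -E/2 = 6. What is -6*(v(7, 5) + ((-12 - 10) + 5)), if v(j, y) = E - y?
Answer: 204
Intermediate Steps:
E = -12 (E = -2*6 = -12)
v(j, y) = -12 - y
-6*(v(7, 5) + ((-12 - 10) + 5)) = -6*((-12 - 1*5) + ((-12 - 10) + 5)) = -6*((-12 - 5) + (-22 + 5)) = -6*(-17 - 17) = -6*(-34) = 204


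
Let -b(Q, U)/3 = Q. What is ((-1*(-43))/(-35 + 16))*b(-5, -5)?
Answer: -645/19 ≈ -33.947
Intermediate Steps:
b(Q, U) = -3*Q
((-1*(-43))/(-35 + 16))*b(-5, -5) = ((-1*(-43))/(-35 + 16))*(-3*(-5)) = (43/(-19))*15 = (43*(-1/19))*15 = -43/19*15 = -645/19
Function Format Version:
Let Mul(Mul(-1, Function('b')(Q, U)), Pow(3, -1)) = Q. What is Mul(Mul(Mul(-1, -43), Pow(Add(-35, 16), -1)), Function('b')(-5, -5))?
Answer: Rational(-645, 19) ≈ -33.947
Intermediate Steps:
Function('b')(Q, U) = Mul(-3, Q)
Mul(Mul(Mul(-1, -43), Pow(Add(-35, 16), -1)), Function('b')(-5, -5)) = Mul(Mul(Mul(-1, -43), Pow(Add(-35, 16), -1)), Mul(-3, -5)) = Mul(Mul(43, Pow(-19, -1)), 15) = Mul(Mul(43, Rational(-1, 19)), 15) = Mul(Rational(-43, 19), 15) = Rational(-645, 19)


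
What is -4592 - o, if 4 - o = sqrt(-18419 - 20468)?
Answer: -4596 + I*sqrt(38887) ≈ -4596.0 + 197.2*I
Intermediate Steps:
o = 4 - I*sqrt(38887) (o = 4 - sqrt(-18419 - 20468) = 4 - sqrt(-38887) = 4 - I*sqrt(38887) ≈ 4.0 - 197.2*I)
-4592 - o = -4592 - (4 - I*sqrt(38887)) = -4592 + (-4 + I*sqrt(38887)) = -4596 + I*sqrt(38887)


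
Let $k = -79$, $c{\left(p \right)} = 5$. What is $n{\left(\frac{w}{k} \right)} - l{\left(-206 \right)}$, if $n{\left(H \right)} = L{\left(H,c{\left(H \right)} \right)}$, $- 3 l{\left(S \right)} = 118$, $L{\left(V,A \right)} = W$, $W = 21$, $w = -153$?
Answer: $\frac{181}{3} \approx 60.333$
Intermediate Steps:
$L{\left(V,A \right)} = 21$
$l{\left(S \right)} = - \frac{118}{3}$ ($l{\left(S \right)} = \left(- \frac{1}{3}\right) 118 = - \frac{118}{3}$)
$n{\left(H \right)} = 21$
$n{\left(\frac{w}{k} \right)} - l{\left(-206 \right)} = 21 - - \frac{118}{3} = 21 + \frac{118}{3} = \frac{181}{3}$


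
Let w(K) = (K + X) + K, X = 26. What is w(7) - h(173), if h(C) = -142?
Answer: 182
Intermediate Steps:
w(K) = 26 + 2*K (w(K) = (K + 26) + K = (26 + K) + K = 26 + 2*K)
w(7) - h(173) = (26 + 2*7) - 1*(-142) = (26 + 14) + 142 = 40 + 142 = 182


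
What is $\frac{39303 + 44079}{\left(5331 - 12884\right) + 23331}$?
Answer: $\frac{41691}{7889} \approx 5.2847$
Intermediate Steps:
$\frac{39303 + 44079}{\left(5331 - 12884\right) + 23331} = \frac{83382}{-7553 + 23331} = \frac{83382}{15778} = 83382 \cdot \frac{1}{15778} = \frac{41691}{7889}$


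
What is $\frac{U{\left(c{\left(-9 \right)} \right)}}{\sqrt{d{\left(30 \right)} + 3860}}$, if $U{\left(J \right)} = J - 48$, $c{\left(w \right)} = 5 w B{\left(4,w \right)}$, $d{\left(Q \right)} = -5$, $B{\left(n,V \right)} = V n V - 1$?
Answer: $- \frac{4861 \sqrt{3855}}{1285} \approx -234.87$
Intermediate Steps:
$B{\left(n,V \right)} = -1 + n V^{2}$ ($B{\left(n,V \right)} = n V^{2} - 1 = -1 + n V^{2}$)
$c{\left(w \right)} = 5 w \left(-1 + 4 w^{2}\right)$
$U{\left(J \right)} = -48 + J$
$\frac{U{\left(c{\left(-9 \right)} \right)}}{\sqrt{d{\left(30 \right)} + 3860}} = \frac{-48 + \left(\left(-5\right) \left(-9\right) + 20 \left(-9\right)^{3}\right)}{\sqrt{-5 + 3860}} = \frac{-48 + \left(45 + 20 \left(-729\right)\right)}{\sqrt{3855}} = \left(-48 + \left(45 - 14580\right)\right) \frac{\sqrt{3855}}{3855} = \left(-48 - 14535\right) \frac{\sqrt{3855}}{3855} = - 14583 \frac{\sqrt{3855}}{3855} = - \frac{4861 \sqrt{3855}}{1285}$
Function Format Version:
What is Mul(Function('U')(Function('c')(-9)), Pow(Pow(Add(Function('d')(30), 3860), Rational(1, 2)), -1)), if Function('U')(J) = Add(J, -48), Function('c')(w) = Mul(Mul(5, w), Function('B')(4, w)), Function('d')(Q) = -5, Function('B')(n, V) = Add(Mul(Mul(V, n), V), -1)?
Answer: Mul(Rational(-4861, 1285), Pow(3855, Rational(1, 2))) ≈ -234.87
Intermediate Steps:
Function('B')(n, V) = Add(-1, Mul(n, Pow(V, 2))) (Function('B')(n, V) = Add(Mul(n, Pow(V, 2)), -1) = Add(-1, Mul(n, Pow(V, 2))))
Function('c')(w) = Mul(5, w, Add(-1, Mul(4, Pow(w, 2)))) (Function('c')(w) = Mul(Mul(5, w), Add(-1, Mul(4, Pow(w, 2)))) = Mul(5, w, Add(-1, Mul(4, Pow(w, 2)))))
Function('U')(J) = Add(-48, J)
Mul(Function('U')(Function('c')(-9)), Pow(Pow(Add(Function('d')(30), 3860), Rational(1, 2)), -1)) = Mul(Add(-48, Add(Mul(-5, -9), Mul(20, Pow(-9, 3)))), Pow(Pow(Add(-5, 3860), Rational(1, 2)), -1)) = Mul(Add(-48, Add(45, Mul(20, -729))), Pow(Pow(3855, Rational(1, 2)), -1)) = Mul(Add(-48, Add(45, -14580)), Mul(Rational(1, 3855), Pow(3855, Rational(1, 2)))) = Mul(Add(-48, -14535), Mul(Rational(1, 3855), Pow(3855, Rational(1, 2)))) = Mul(-14583, Mul(Rational(1, 3855), Pow(3855, Rational(1, 2)))) = Mul(Rational(-4861, 1285), Pow(3855, Rational(1, 2)))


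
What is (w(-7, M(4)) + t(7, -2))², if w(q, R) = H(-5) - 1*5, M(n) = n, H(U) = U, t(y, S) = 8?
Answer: 4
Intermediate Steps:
w(q, R) = -10 (w(q, R) = -5 - 1*5 = -5 - 5 = -10)
(w(-7, M(4)) + t(7, -2))² = (-10 + 8)² = (-2)² = 4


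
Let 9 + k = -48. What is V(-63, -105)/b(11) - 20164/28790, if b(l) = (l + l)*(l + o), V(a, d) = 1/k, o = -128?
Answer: -1479196481/2112005610 ≈ -0.70038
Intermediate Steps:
k = -57 (k = -9 - 48 = -57)
V(a, d) = -1/57 (V(a, d) = 1/(-57) = -1/57)
b(l) = 2*l*(-128 + l) (b(l) = (l + l)*(l - 128) = (2*l)*(-128 + l) = 2*l*(-128 + l))
V(-63, -105)/b(11) - 20164/28790 = -1/(22*(-128 + 11))/57 - 20164/28790 = -1/(57*(2*11*(-117))) - 20164*1/28790 = -1/57/(-2574) - 10082/14395 = -1/57*(-1/2574) - 10082/14395 = 1/146718 - 10082/14395 = -1479196481/2112005610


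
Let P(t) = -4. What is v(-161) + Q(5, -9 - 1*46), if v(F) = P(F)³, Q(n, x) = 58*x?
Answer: -3254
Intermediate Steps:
v(F) = -64 (v(F) = (-4)³ = -64)
v(-161) + Q(5, -9 - 1*46) = -64 + 58*(-9 - 1*46) = -64 + 58*(-9 - 46) = -64 + 58*(-55) = -64 - 3190 = -3254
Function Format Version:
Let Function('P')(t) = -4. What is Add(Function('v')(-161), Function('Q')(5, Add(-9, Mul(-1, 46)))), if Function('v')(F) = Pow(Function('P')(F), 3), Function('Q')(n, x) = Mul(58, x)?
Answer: -3254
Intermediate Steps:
Function('v')(F) = -64 (Function('v')(F) = Pow(-4, 3) = -64)
Add(Function('v')(-161), Function('Q')(5, Add(-9, Mul(-1, 46)))) = Add(-64, Mul(58, Add(-9, Mul(-1, 46)))) = Add(-64, Mul(58, Add(-9, -46))) = Add(-64, Mul(58, -55)) = Add(-64, -3190) = -3254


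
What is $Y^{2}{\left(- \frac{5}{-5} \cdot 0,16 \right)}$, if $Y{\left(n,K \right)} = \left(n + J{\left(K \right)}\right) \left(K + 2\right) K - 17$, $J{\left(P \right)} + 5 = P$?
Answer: $9928801$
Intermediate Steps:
$J{\left(P \right)} = -5 + P$
$Y{\left(n,K \right)} = -17 + K \left(2 + K\right) \left(-5 + K + n\right)$ ($Y{\left(n,K \right)} = \left(n + \left(-5 + K\right)\right) \left(K + 2\right) K - 17 = \left(-5 + K + n\right) \left(2 + K\right) K - 17 = \left(2 + K\right) \left(-5 + K + n\right) K - 17 = K \left(2 + K\right) \left(-5 + K + n\right) - 17 = -17 + K \left(2 + K\right) \left(-5 + K + n\right)$)
$Y^{2}{\left(- \frac{5}{-5} \cdot 0,16 \right)} = \left(-17 + 16^{3} - 160 - 3 \cdot 16^{2} + - \frac{5}{-5} \cdot 0 \cdot 16^{2} + 2 \cdot 16 - \frac{5}{-5} \cdot 0\right)^{2} = \left(-17 + 4096 - 160 - 768 + \left(-5\right) \left(- \frac{1}{5}\right) 0 \cdot 256 + 2 \cdot 16 \left(-5\right) \left(- \frac{1}{5}\right) 0\right)^{2} = \left(-17 + 4096 - 160 - 768 + 1 \cdot 0 \cdot 256 + 2 \cdot 16 \cdot 1 \cdot 0\right)^{2} = \left(-17 + 4096 - 160 - 768 + 0 \cdot 256 + 2 \cdot 16 \cdot 0\right)^{2} = \left(-17 + 4096 - 160 - 768 + 0 + 0\right)^{2} = 3151^{2} = 9928801$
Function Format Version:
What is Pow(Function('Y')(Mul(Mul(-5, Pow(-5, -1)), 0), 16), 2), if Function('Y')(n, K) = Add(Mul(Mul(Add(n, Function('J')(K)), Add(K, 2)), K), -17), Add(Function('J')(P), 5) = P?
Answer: 9928801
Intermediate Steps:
Function('J')(P) = Add(-5, P)
Function('Y')(n, K) = Add(-17, Mul(K, Add(2, K), Add(-5, K, n))) (Function('Y')(n, K) = Add(Mul(Mul(Add(n, Add(-5, K)), Add(K, 2)), K), -17) = Add(Mul(Mul(Add(-5, K, n), Add(2, K)), K), -17) = Add(Mul(Mul(Add(2, K), Add(-5, K, n)), K), -17) = Add(Mul(K, Add(2, K), Add(-5, K, n)), -17) = Add(-17, Mul(K, Add(2, K), Add(-5, K, n))))
Pow(Function('Y')(Mul(Mul(-5, Pow(-5, -1)), 0), 16), 2) = Pow(Add(-17, Pow(16, 3), Mul(-10, 16), Mul(-3, Pow(16, 2)), Mul(Mul(Mul(-5, Pow(-5, -1)), 0), Pow(16, 2)), Mul(2, 16, Mul(Mul(-5, Pow(-5, -1)), 0))), 2) = Pow(Add(-17, 4096, -160, Mul(-3, 256), Mul(Mul(Mul(-5, Rational(-1, 5)), 0), 256), Mul(2, 16, Mul(Mul(-5, Rational(-1, 5)), 0))), 2) = Pow(Add(-17, 4096, -160, -768, Mul(Mul(1, 0), 256), Mul(2, 16, Mul(1, 0))), 2) = Pow(Add(-17, 4096, -160, -768, Mul(0, 256), Mul(2, 16, 0)), 2) = Pow(Add(-17, 4096, -160, -768, 0, 0), 2) = Pow(3151, 2) = 9928801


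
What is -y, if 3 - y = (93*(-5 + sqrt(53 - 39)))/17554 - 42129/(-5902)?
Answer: 106494228/25900927 + 93*sqrt(14)/17554 ≈ 4.1314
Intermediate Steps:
y = -106494228/25900927 - 93*sqrt(14)/17554 (y = 3 - ((93*(-5 + sqrt(53 - 39)))/17554 - 42129/(-5902)) = 3 - ((93*(-5 + sqrt(14)))*(1/17554) - 42129*(-1/5902)) = 3 - ((-465 + 93*sqrt(14))*(1/17554) + 42129/5902) = 3 - ((-465/17554 + 93*sqrt(14)/17554) + 42129/5902) = 3 - (184197009/25900927 + 93*sqrt(14)/17554) = 3 + (-184197009/25900927 - 93*sqrt(14)/17554) = -106494228/25900927 - 93*sqrt(14)/17554 ≈ -4.1314)
-y = -(-106494228/25900927 - 93*sqrt(14)/17554) = 106494228/25900927 + 93*sqrt(14)/17554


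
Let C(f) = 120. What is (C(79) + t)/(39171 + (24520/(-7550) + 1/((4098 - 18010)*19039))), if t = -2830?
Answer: -541938425656400/7832660526808149 ≈ -0.069190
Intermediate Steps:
(C(79) + t)/(39171 + (24520/(-7550) + 1/((4098 - 18010)*19039))) = (120 - 2830)/(39171 + (24520/(-7550) + 1/((4098 - 18010)*19039))) = -2710/(39171 + (24520*(-1/7550) + (1/19039)/(-13912))) = -2710/(39171 + (-2452/755 - 1/13912*1/19039)) = -2710/(39171 + (-2452/755 - 1/264870568)) = -2710/(39171 - 649462633491/199977278840) = -2710/7832660526808149/199977278840 = -2710*199977278840/7832660526808149 = -541938425656400/7832660526808149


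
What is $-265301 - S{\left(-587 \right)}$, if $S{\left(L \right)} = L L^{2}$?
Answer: $201996702$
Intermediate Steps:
$S{\left(L \right)} = L^{3}$
$-265301 - S{\left(-587 \right)} = -265301 - \left(-587\right)^{3} = -265301 - -202262003 = -265301 + 202262003 = 201996702$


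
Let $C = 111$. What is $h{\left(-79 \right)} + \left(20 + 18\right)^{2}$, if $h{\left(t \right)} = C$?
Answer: $1555$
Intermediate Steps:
$h{\left(t \right)} = 111$
$h{\left(-79 \right)} + \left(20 + 18\right)^{2} = 111 + \left(20 + 18\right)^{2} = 111 + 38^{2} = 111 + 1444 = 1555$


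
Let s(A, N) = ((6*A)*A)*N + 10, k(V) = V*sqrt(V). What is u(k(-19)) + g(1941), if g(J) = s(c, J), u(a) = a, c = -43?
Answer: 21533464 - 19*I*sqrt(19) ≈ 2.1533e+7 - 82.819*I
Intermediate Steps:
k(V) = V**(3/2)
s(A, N) = 10 + 6*N*A**2 (s(A, N) = (6*A**2)*N + 10 = 6*N*A**2 + 10 = 10 + 6*N*A**2)
g(J) = 10 + 11094*J (g(J) = 10 + 6*J*(-43)**2 = 10 + 6*J*1849 = 10 + 11094*J)
u(k(-19)) + g(1941) = (-19)**(3/2) + (10 + 11094*1941) = -19*I*sqrt(19) + (10 + 21533454) = -19*I*sqrt(19) + 21533464 = 21533464 - 19*I*sqrt(19)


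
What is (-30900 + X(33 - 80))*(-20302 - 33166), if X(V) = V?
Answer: 1654674196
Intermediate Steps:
(-30900 + X(33 - 80))*(-20302 - 33166) = (-30900 + (33 - 80))*(-20302 - 33166) = (-30900 - 47)*(-53468) = -30947*(-53468) = 1654674196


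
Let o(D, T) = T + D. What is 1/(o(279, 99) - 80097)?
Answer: -1/79719 ≈ -1.2544e-5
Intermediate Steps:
o(D, T) = D + T
1/(o(279, 99) - 80097) = 1/((279 + 99) - 80097) = 1/(378 - 80097) = 1/(-79719) = -1/79719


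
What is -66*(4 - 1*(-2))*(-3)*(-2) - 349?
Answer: -2725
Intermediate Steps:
-66*(4 - 1*(-2))*(-3)*(-2) - 349 = -66*(4 + 2)*(-3)*(-2) - 349 = -66*6*(-3)*(-2) - 349 = -(-1188)*(-2) - 349 = -66*36 - 349 = -2376 - 349 = -2725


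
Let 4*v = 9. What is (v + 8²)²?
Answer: 70225/16 ≈ 4389.1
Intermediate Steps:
v = 9/4 (v = (¼)*9 = 9/4 ≈ 2.2500)
(v + 8²)² = (9/4 + 8²)² = (9/4 + 64)² = (265/4)² = 70225/16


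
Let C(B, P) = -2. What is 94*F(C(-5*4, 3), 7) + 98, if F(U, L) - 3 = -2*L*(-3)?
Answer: 4328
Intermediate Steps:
F(U, L) = 3 + 6*L (F(U, L) = 3 - 2*L*(-3) = 3 + 6*L)
94*F(C(-5*4, 3), 7) + 98 = 94*(3 + 6*7) + 98 = 94*(3 + 42) + 98 = 94*45 + 98 = 4230 + 98 = 4328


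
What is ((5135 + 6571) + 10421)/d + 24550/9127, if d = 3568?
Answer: 289547529/32565136 ≈ 8.8913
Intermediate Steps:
((5135 + 6571) + 10421)/d + 24550/9127 = ((5135 + 6571) + 10421)/3568 + 24550/9127 = (11706 + 10421)*(1/3568) + 24550*(1/9127) = 22127*(1/3568) + 24550/9127 = 22127/3568 + 24550/9127 = 289547529/32565136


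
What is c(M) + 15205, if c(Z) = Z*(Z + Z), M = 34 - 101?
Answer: 24183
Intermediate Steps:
M = -67
c(Z) = 2*Z² (c(Z) = Z*(2*Z) = 2*Z²)
c(M) + 15205 = 2*(-67)² + 15205 = 2*4489 + 15205 = 8978 + 15205 = 24183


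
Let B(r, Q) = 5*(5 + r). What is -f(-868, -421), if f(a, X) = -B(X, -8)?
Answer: -2080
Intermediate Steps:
B(r, Q) = 25 + 5*r
f(a, X) = -25 - 5*X (f(a, X) = -(25 + 5*X) = -25 - 5*X)
-f(-868, -421) = -(-25 - 5*(-421)) = -(-25 + 2105) = -1*2080 = -2080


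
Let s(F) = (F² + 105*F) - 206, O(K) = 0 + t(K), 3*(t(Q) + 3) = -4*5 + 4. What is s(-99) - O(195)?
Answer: -2375/3 ≈ -791.67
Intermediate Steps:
t(Q) = -25/3 (t(Q) = -3 + (-4*5 + 4)/3 = -3 + (-20 + 4)/3 = -3 + (⅓)*(-16) = -3 - 16/3 = -25/3)
O(K) = -25/3 (O(K) = 0 - 25/3 = -25/3)
s(F) = -206 + F² + 105*F
s(-99) - O(195) = (-206 + (-99)² + 105*(-99)) - 1*(-25/3) = (-206 + 9801 - 10395) + 25/3 = -800 + 25/3 = -2375/3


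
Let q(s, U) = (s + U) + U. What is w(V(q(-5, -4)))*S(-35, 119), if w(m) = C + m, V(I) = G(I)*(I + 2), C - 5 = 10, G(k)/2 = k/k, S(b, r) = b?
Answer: 245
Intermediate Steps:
G(k) = 2 (G(k) = 2*(k/k) = 2*1 = 2)
C = 15 (C = 5 + 10 = 15)
q(s, U) = s + 2*U (q(s, U) = (U + s) + U = s + 2*U)
V(I) = 4 + 2*I (V(I) = 2*(I + 2) = 2*(2 + I) = 4 + 2*I)
w(m) = 15 + m
w(V(q(-5, -4)))*S(-35, 119) = (15 + (4 + 2*(-5 + 2*(-4))))*(-35) = (15 + (4 + 2*(-5 - 8)))*(-35) = (15 + (4 + 2*(-13)))*(-35) = (15 + (4 - 26))*(-35) = (15 - 22)*(-35) = -7*(-35) = 245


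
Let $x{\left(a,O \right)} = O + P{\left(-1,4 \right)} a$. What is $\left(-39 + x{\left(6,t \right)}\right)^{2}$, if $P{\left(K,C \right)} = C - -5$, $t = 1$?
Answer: $256$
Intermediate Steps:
$P{\left(K,C \right)} = 5 + C$ ($P{\left(K,C \right)} = C + 5 = 5 + C$)
$x{\left(a,O \right)} = O + 9 a$ ($x{\left(a,O \right)} = O + \left(5 + 4\right) a = O + 9 a$)
$\left(-39 + x{\left(6,t \right)}\right)^{2} = \left(-39 + \left(1 + 9 \cdot 6\right)\right)^{2} = \left(-39 + \left(1 + 54\right)\right)^{2} = \left(-39 + 55\right)^{2} = 16^{2} = 256$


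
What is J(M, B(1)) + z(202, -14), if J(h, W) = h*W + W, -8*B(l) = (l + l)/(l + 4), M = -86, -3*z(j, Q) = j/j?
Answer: 47/12 ≈ 3.9167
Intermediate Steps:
z(j, Q) = -⅓ (z(j, Q) = -j/(3*j) = -⅓*1 = -⅓)
B(l) = -l/(4*(4 + l)) (B(l) = -(l + l)/(8*(l + 4)) = -2*l/(8*(4 + l)) = -l/(4*(4 + l)))
J(h, W) = W + W*h (J(h, W) = W*h + W = W + W*h)
J(M, B(1)) + z(202, -14) = (-1*1/(16 + 4*1))*(1 - 86) - ⅓ = -1*1/(16 + 4)*(-85) - ⅓ = -1*1/20*(-85) - ⅓ = -1*1*1/20*(-85) - ⅓ = -1/20*(-85) - ⅓ = 17/4 - ⅓ = 47/12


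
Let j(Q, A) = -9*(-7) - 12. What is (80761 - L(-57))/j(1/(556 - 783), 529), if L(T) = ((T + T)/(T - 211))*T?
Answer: 10825223/6834 ≈ 1584.0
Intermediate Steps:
j(Q, A) = 51 (j(Q, A) = 63 - 12 = 51)
L(T) = 2*T²/(-211 + T) (L(T) = ((2*T)/(-211 + T))*T = (2*T/(-211 + T))*T = 2*T²/(-211 + T))
(80761 - L(-57))/j(1/(556 - 783), 529) = (80761 - 2*(-57)²/(-211 - 57))/51 = (80761 - 2*3249/(-268))*(1/51) = (80761 - 2*3249*(-1)/268)*(1/51) = (80761 - 1*(-3249/134))*(1/51) = (80761 + 3249/134)*(1/51) = (10825223/134)*(1/51) = 10825223/6834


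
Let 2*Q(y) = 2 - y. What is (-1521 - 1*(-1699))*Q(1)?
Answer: 89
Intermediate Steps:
Q(y) = 1 - y/2 (Q(y) = (2 - y)/2 = 1 - y/2)
(-1521 - 1*(-1699))*Q(1) = (-1521 - 1*(-1699))*(1 - 1/2*1) = (-1521 + 1699)*(1 - 1/2) = 178*(1/2) = 89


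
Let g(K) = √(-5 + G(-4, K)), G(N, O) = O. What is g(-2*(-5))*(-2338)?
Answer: -2338*√5 ≈ -5227.9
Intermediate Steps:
g(K) = √(-5 + K)
g(-2*(-5))*(-2338) = √(-5 - 2*(-5))*(-2338) = √(-5 + 10)*(-2338) = √5*(-2338) = -2338*√5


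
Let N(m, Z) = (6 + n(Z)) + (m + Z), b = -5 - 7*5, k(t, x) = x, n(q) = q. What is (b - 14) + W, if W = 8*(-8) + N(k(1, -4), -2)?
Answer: -120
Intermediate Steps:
b = -40 (b = -5 - 35 = -40)
N(m, Z) = 6 + m + 2*Z (N(m, Z) = (6 + Z) + (m + Z) = (6 + Z) + (Z + m) = 6 + m + 2*Z)
W = -66 (W = 8*(-8) + (6 - 4 + 2*(-2)) = -64 + (6 - 4 - 4) = -64 - 2 = -66)
(b - 14) + W = (-40 - 14) - 66 = -54 - 66 = -120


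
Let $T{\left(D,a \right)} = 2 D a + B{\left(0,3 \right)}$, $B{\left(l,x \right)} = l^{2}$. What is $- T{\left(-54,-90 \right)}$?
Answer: $-9720$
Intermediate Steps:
$T{\left(D,a \right)} = 2 D a$ ($T{\left(D,a \right)} = 2 D a + 0^{2} = 2 D a + 0 = 2 D a$)
$- T{\left(-54,-90 \right)} = - 2 \left(-54\right) \left(-90\right) = \left(-1\right) 9720 = -9720$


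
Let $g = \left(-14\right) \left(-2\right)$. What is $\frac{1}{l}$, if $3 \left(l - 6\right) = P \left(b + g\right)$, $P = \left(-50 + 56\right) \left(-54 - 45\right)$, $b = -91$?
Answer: $\frac{1}{12480} \approx 8.0128 \cdot 10^{-5}$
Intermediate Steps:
$P = -594$ ($P = 6 \left(-99\right) = -594$)
$g = 28$
$l = 12480$ ($l = 6 + \frac{\left(-594\right) \left(-91 + 28\right)}{3} = 6 + \frac{\left(-594\right) \left(-63\right)}{3} = 6 + \frac{1}{3} \cdot 37422 = 6 + 12474 = 12480$)
$\frac{1}{l} = \frac{1}{12480}$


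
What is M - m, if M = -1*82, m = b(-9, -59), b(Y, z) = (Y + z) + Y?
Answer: -5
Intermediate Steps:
b(Y, z) = z + 2*Y
m = -77 (m = -59 + 2*(-9) = -59 - 18 = -77)
M = -82
M - m = -82 - 1*(-77) = -82 + 77 = -5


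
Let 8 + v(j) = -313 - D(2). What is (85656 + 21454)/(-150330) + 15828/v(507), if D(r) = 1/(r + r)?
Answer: -965532931/19317405 ≈ -49.983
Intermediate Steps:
D(r) = 1/(2*r)
v(j) = -1285/4 (v(j) = -8 + (-313 - 1/(2*2)) = -8 + (-313 - 1*¼) = -8 + (-313 - ¼) = -8 - 1253/4 = -1285/4)
(85656 + 21454)/(-150330) + 15828/v(507) = (85656 + 21454)/(-150330) + 15828/(-1285/4) = 107110*(-1/150330) + 15828*(-4/1285) = -10711/15033 - 63312/1285 = -965532931/19317405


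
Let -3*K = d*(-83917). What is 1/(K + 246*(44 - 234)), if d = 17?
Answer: 3/1286369 ≈ 2.3321e-6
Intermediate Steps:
K = 1426589/3 (K = -17*(-83917)/3 = -⅓*(-1426589) = 1426589/3 ≈ 4.7553e+5)
1/(K + 246*(44 - 234)) = 1/(1426589/3 + 246*(44 - 234)) = 1/(1426589/3 + 246*(-190)) = 1/(1426589/3 - 46740) = 1/(1286369/3) = 3/1286369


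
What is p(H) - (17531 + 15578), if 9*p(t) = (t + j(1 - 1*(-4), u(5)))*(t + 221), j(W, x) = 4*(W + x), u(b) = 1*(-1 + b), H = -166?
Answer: -305131/9 ≈ -33903.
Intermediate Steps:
u(b) = -1 + b
j(W, x) = 4*W + 4*x
p(t) = (36 + t)*(221 + t)/9 (p(t) = ((t + (4*(1 - 1*(-4)) + 4*(-1 + 5)))*(t + 221))/9 = ((t + (4*(1 + 4) + 4*4))*(221 + t))/9 = ((t + (4*5 + 16))*(221 + t))/9 = ((t + (20 + 16))*(221 + t))/9 = ((t + 36)*(221 + t))/9 = ((36 + t)*(221 + t))/9 = (36 + t)*(221 + t)/9)
p(H) - (17531 + 15578) = (884 + (⅑)*(-166)² + (257/9)*(-166)) - (17531 + 15578) = (884 + (⅑)*27556 - 42662/9) - 1*33109 = (884 + 27556/9 - 42662/9) - 33109 = -7150/9 - 33109 = -305131/9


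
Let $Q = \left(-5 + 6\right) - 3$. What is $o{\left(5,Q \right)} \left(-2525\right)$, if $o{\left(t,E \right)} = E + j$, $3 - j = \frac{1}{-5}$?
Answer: $-3030$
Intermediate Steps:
$j = \frac{16}{5}$ ($j = 3 - \frac{1}{-5} = 3 - - \frac{1}{5} = 3 + \frac{1}{5} = \frac{16}{5} \approx 3.2$)
$Q = -2$ ($Q = 1 - 3 = -2$)
$o{\left(t,E \right)} = \frac{16}{5} + E$ ($o{\left(t,E \right)} = E + \frac{16}{5} = \frac{16}{5} + E$)
$o{\left(5,Q \right)} \left(-2525\right) = \left(\frac{16}{5} - 2\right) \left(-2525\right) = \frac{6}{5} \left(-2525\right) = -3030$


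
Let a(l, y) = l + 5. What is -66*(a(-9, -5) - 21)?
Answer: 1650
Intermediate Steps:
a(l, y) = 5 + l
-66*(a(-9, -5) - 21) = -66*((5 - 9) - 21) = -66*(-4 - 21) = -66*(-25) = 1650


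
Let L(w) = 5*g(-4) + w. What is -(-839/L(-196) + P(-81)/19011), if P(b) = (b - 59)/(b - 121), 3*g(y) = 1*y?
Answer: -4832961947/1167427488 ≈ -4.1398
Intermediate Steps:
g(y) = y/3 (g(y) = (1*y)/3 = y/3)
P(b) = (-59 + b)/(-121 + b)
L(w) = -20/3 + w (L(w) = 5*((⅓)*(-4)) + w = 5*(-4/3) + w = -20/3 + w)
-(-839/L(-196) + P(-81)/19011) = -(-839/(-20/3 - 196) + ((-59 - 81)/(-121 - 81))/19011) = -(-839/(-608/3) + (-140/(-202))*(1/19011)) = -(-839*(-3/608) - 1/202*(-140)*(1/19011)) = -(2517/608 + (70/101)*(1/19011)) = -(2517/608 + 70/1920111) = -1*4832961947/1167427488 = -4832961947/1167427488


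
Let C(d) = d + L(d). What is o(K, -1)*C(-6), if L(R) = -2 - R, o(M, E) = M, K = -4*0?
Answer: 0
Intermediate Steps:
K = 0
C(d) = -2 (C(d) = d + (-2 - d) = -2)
o(K, -1)*C(-6) = 0*(-2) = 0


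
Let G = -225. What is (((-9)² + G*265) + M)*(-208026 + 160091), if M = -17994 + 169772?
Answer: -4421236790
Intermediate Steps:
M = 151778
(((-9)² + G*265) + M)*(-208026 + 160091) = (((-9)² - 225*265) + 151778)*(-208026 + 160091) = ((81 - 59625) + 151778)*(-47935) = (-59544 + 151778)*(-47935) = 92234*(-47935) = -4421236790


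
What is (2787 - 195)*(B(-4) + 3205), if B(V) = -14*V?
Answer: 8452512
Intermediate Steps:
(2787 - 195)*(B(-4) + 3205) = (2787 - 195)*(-14*(-4) + 3205) = 2592*(56 + 3205) = 2592*3261 = 8452512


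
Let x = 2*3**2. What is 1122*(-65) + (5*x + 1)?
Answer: -72839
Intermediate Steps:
x = 18 (x = 2*9 = 18)
1122*(-65) + (5*x + 1) = 1122*(-65) + (5*18 + 1) = -72930 + (90 + 1) = -72930 + 91 = -72839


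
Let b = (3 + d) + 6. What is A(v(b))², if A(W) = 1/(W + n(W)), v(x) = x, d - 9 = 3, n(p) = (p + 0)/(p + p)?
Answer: 4/1849 ≈ 0.0021633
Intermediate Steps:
n(p) = ½ (n(p) = p/((2*p)) = p*(1/(2*p)) = ½)
d = 12 (d = 9 + 3 = 12)
b = 21 (b = (3 + 12) + 6 = 15 + 6 = 21)
A(W) = 1/(½ + W) (A(W) = 1/(W + ½) = 1/(½ + W))
A(v(b))² = (2/(1 + 2*21))² = (2/(1 + 42))² = (2/43)² = 4/1849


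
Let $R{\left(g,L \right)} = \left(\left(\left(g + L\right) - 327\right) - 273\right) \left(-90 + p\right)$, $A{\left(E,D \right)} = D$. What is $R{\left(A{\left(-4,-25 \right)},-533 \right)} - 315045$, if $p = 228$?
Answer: $-474849$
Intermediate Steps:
$R{\left(g,L \right)} = -82800 + 138 L + 138 g$ ($R{\left(g,L \right)} = \left(\left(\left(g + L\right) - 327\right) - 273\right) \left(-90 + 228\right) = \left(\left(\left(L + g\right) - 327\right) - 273\right) 138 = \left(\left(-327 + L + g\right) - 273\right) 138 = \left(-600 + L + g\right) 138 = -82800 + 138 L + 138 g$)
$R{\left(A{\left(-4,-25 \right)},-533 \right)} - 315045 = \left(-82800 + 138 \left(-533\right) + 138 \left(-25\right)\right) - 315045 = \left(-82800 - 73554 - 3450\right) - 315045 = -159804 - 315045 = -474849$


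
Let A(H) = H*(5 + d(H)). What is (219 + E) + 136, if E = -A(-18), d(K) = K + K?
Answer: -203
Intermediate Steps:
d(K) = 2*K
A(H) = H*(5 + 2*H)
E = -558 (E = -(-18)*(5 + 2*(-18)) = -(-18)*(5 - 36) = -(-18)*(-31) = -1*558 = -558)
(219 + E) + 136 = (219 - 558) + 136 = -339 + 136 = -203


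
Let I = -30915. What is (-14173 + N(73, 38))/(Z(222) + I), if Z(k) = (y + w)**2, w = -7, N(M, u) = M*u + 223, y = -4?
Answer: 5588/15397 ≈ 0.36293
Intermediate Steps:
N(M, u) = 223 + M*u
Z(k) = 121 (Z(k) = (-4 - 7)**2 = (-11)**2 = 121)
(-14173 + N(73, 38))/(Z(222) + I) = (-14173 + (223 + 73*38))/(121 - 30915) = (-14173 + (223 + 2774))/(-30794) = (-14173 + 2997)*(-1/30794) = -11176*(-1/30794) = 5588/15397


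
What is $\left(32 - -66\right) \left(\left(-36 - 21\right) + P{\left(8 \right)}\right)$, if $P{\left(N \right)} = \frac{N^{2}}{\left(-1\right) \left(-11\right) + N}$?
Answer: $- \frac{99862}{19} \approx -5255.9$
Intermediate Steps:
$P{\left(N \right)} = \frac{N^{2}}{11 + N}$
$\left(32 - -66\right) \left(\left(-36 - 21\right) + P{\left(8 \right)}\right) = \left(32 - -66\right) \left(\left(-36 - 21\right) + \frac{8^{2}}{11 + 8}\right) = \left(32 + 66\right) \left(\left(-36 - 21\right) + \frac{64}{19}\right) = 98 \left(-57 + 64 \cdot \frac{1}{19}\right) = 98 \left(-57 + \frac{64}{19}\right) = 98 \left(- \frac{1019}{19}\right) = - \frac{99862}{19}$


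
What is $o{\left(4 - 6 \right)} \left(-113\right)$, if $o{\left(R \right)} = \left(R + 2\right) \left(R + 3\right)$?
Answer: $0$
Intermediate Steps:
$o{\left(R \right)} = \left(2 + R\right) \left(3 + R\right)$
$o{\left(4 - 6 \right)} \left(-113\right) = \left(6 + \left(4 - 6\right)^{2} + 5 \left(4 - 6\right)\right) \left(-113\right) = \left(6 + \left(-2\right)^{2} + 5 \left(-2\right)\right) \left(-113\right) = \left(6 + 4 - 10\right) \left(-113\right) = 0 \left(-113\right) = 0$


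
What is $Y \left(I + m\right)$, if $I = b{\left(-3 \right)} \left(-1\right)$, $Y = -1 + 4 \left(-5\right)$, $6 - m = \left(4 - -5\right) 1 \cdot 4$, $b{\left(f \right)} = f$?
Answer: $567$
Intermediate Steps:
$m = -30$ ($m = 6 - \left(4 - -5\right) 1 \cdot 4 = 6 - \left(4 + 5\right) 1 \cdot 4 = 6 - 9 \cdot 1 \cdot 4 = 6 - 9 \cdot 4 = 6 - 36 = -30$)
$Y = -21$ ($Y = -1 - 20 = -21$)
$I = 3$ ($I = \left(-3\right) \left(-1\right) = 3$)
$Y \left(I + m\right) = - 21 \left(3 - 30\right) = \left(-21\right) \left(-27\right) = 567$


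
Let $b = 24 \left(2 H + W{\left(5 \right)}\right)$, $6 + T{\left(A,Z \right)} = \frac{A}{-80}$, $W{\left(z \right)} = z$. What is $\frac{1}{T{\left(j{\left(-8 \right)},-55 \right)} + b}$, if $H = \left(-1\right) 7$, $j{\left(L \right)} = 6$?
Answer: $- \frac{40}{8883} \approx -0.004503$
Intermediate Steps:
$T{\left(A,Z \right)} = -6 - \frac{A}{80}$ ($T{\left(A,Z \right)} = -6 + \frac{A}{-80} = -6 + A \left(- \frac{1}{80}\right) = -6 - \frac{A}{80}$)
$H = -7$
$b = -216$ ($b = 24 \left(2 \left(-7\right) + 5\right) = 24 \left(-14 + 5\right) = 24 \left(-9\right) = -216$)
$\frac{1}{T{\left(j{\left(-8 \right)},-55 \right)} + b} = \frac{1}{\left(-6 - \frac{3}{40}\right) - 216} = \frac{1}{- \frac{243}{40} - 216} = \frac{1}{- \frac{8883}{40}} = - \frac{40}{8883}$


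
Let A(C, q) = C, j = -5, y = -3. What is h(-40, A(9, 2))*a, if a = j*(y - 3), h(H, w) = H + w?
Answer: -930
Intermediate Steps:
a = 30 (a = -5*(-3 - 3) = -5*(-6) = 30)
h(-40, A(9, 2))*a = (-40 + 9)*30 = -31*30 = -930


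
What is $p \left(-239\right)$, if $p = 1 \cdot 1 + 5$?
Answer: $-1434$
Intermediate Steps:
$p = 6$ ($p = 1 + 5 = 6$)
$p \left(-239\right) = 6 \left(-239\right) = -1434$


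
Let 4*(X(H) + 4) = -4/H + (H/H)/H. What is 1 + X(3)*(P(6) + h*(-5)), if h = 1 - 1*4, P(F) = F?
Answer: -353/4 ≈ -88.250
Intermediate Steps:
h = -3 (h = 1 - 4 = -3)
X(H) = -4 - 3/(4*H) (X(H) = -4 + (-4/H + (H/H)/H)/4 = -4 + (-4/H + 1/H)/4 = -4 + (-3/H)/4 = -4 - 3/(4*H))
1 + X(3)*(P(6) + h*(-5)) = 1 + (-4 - 3/4/3)*(6 - 3*(-5)) = 1 + (-4 - 3/4*1/3)*(6 + 15) = 1 + (-4 - 1/4)*21 = 1 - 17/4*21 = 1 - 357/4 = -353/4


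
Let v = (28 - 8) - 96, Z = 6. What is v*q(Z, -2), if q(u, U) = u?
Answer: -456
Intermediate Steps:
v = -76 (v = 20 - 96 = -76)
v*q(Z, -2) = -76*6 = -456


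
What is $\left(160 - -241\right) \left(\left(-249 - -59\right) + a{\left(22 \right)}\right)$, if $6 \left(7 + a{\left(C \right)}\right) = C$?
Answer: $- \frac{232580}{3} \approx -77527.0$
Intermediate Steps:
$a{\left(C \right)} = -7 + \frac{C}{6}$
$\left(160 - -241\right) \left(\left(-249 - -59\right) + a{\left(22 \right)}\right) = \left(160 - -241\right) \left(\left(-249 - -59\right) + \left(-7 + \frac{1}{6} \cdot 22\right)\right) = \left(160 + 241\right) \left(\left(-249 + 59\right) + \left(-7 + \frac{11}{3}\right)\right) = 401 \left(-190 - \frac{10}{3}\right) = 401 \left(- \frac{580}{3}\right) = - \frac{232580}{3}$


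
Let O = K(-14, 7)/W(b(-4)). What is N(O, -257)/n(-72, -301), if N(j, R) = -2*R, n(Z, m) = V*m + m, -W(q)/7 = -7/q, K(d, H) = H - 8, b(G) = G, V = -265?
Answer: 257/39732 ≈ 0.0064683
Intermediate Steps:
K(d, H) = -8 + H
W(q) = 49/q (W(q) = -(-49)/q = 49/q)
n(Z, m) = -264*m (n(Z, m) = -265*m + m = -264*m)
O = 4/49 (O = (-8 + 7)/((49/(-4))) = -1/(49*(-1/4)) = -1/(-49/4) = -1*(-4/49) = 4/49 ≈ 0.081633)
N(O, -257)/n(-72, -301) = (-2*(-257))/((-264*(-301))) = 514/79464 = 514*(1/79464) = 257/39732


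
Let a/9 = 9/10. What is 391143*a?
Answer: 31682583/10 ≈ 3.1683e+6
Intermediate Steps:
a = 81/10 (a = 9*(9/10) = 81/10 ≈ 8.1000)
391143*a = 391143*(81/10) = 31682583/10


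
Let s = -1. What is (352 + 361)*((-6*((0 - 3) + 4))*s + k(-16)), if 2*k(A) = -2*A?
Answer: 15686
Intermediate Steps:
k(A) = -A (k(A) = (-2*A)/2 = -A)
(352 + 361)*((-6*((0 - 3) + 4))*s + k(-16)) = (352 + 361)*(-6*((0 - 3) + 4)*(-1) - 1*(-16)) = 713*(-6*(-3 + 4)*(-1) + 16) = 713*(-6*1*(-1) + 16) = 713*(-6*(-1) + 16) = 713*(6 + 16) = 713*22 = 15686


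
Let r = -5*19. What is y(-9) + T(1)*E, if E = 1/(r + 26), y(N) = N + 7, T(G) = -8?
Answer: -130/69 ≈ -1.8841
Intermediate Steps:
r = -95
y(N) = 7 + N
E = -1/69 (E = 1/(-95 + 26) = 1/(-69) = -1/69 ≈ -0.014493)
y(-9) + T(1)*E = (7 - 9) - 8*(-1/69) = -2 + 8/69 = -130/69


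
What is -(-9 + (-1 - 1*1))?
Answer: 11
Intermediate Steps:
-(-9 + (-1 - 1*1)) = -(-9 + (-1 - 1)) = -(-9 - 2) = -1*(-11) = 11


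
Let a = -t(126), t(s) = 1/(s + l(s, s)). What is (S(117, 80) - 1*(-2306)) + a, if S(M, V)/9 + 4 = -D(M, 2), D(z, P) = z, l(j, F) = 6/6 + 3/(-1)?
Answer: 150907/124 ≈ 1217.0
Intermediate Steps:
l(j, F) = -2 (l(j, F) = 6*(1/6) + 3*(-1) = 1 - 3 = -2)
t(s) = 1/(-2 + s) (t(s) = 1/(s - 2) = 1/(-2 + s))
S(M, V) = -36 - 9*M (S(M, V) = -36 + 9*(-M) = -36 - 9*M)
a = -1/124 (a = -1/(-2 + 126) = -1/124 ≈ -0.0080645)
(S(117, 80) - 1*(-2306)) + a = ((-36 - 9*117) - 1*(-2306)) - 1/124 = ((-36 - 1053) + 2306) - 1/124 = (-1089 + 2306) - 1/124 = 1217 - 1/124 = 150907/124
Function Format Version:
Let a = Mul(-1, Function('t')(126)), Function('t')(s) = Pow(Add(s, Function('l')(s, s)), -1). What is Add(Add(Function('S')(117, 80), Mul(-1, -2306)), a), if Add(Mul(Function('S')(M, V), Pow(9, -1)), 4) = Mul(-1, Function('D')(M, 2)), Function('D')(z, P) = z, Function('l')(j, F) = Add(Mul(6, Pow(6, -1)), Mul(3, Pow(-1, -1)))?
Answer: Rational(150907, 124) ≈ 1217.0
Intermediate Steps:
Function('l')(j, F) = -2 (Function('l')(j, F) = Add(Mul(6, Rational(1, 6)), Mul(3, -1)) = Add(1, -3) = -2)
Function('t')(s) = Pow(Add(-2, s), -1) (Function('t')(s) = Pow(Add(s, -2), -1) = Pow(Add(-2, s), -1))
Function('S')(M, V) = Add(-36, Mul(-9, M)) (Function('S')(M, V) = Add(-36, Mul(9, Mul(-1, M))) = Add(-36, Mul(-9, M)))
a = Rational(-1, 124) (a = Mul(-1, Pow(Add(-2, 126), -1)) = Mul(-1, Pow(124, -1)) = Mul(-1, Rational(1, 124)) = Rational(-1, 124) ≈ -0.0080645)
Add(Add(Function('S')(117, 80), Mul(-1, -2306)), a) = Add(Add(Add(-36, Mul(-9, 117)), Mul(-1, -2306)), Rational(-1, 124)) = Add(Add(Add(-36, -1053), 2306), Rational(-1, 124)) = Add(Add(-1089, 2306), Rational(-1, 124)) = Add(1217, Rational(-1, 124)) = Rational(150907, 124)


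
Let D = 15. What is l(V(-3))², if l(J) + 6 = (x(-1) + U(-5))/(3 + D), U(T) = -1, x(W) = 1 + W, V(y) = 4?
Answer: 11881/324 ≈ 36.670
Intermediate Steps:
l(J) = -109/18 (l(J) = -6 + ((1 - 1) - 1)/(3 + 15) = -6 + (0 - 1)/18 = -6 - 1*1/18 = -6 - 1/18 = -109/18)
l(V(-3))² = (-109/18)² = 11881/324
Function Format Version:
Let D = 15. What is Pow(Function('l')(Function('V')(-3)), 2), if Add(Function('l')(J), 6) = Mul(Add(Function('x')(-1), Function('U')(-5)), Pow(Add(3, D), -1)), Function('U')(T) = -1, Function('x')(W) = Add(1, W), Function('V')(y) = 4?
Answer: Rational(11881, 324) ≈ 36.670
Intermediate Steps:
Function('l')(J) = Rational(-109, 18) (Function('l')(J) = Add(-6, Mul(Add(Add(1, -1), -1), Pow(Add(3, 15), -1))) = Add(-6, Mul(Add(0, -1), Pow(18, -1))) = Add(-6, Mul(-1, Rational(1, 18))) = Add(-6, Rational(-1, 18)) = Rational(-109, 18))
Pow(Function('l')(Function('V')(-3)), 2) = Pow(Rational(-109, 18), 2) = Rational(11881, 324)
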